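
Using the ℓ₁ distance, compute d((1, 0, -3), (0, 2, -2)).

Σ|x_i - y_i| = |1 - 0| + |0 - 2| + |-3 - (-2)| = 1 + 2 + 1 = 4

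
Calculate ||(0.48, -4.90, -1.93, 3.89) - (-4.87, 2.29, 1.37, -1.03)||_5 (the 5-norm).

(Σ|x_i - y_i|^5)^(1/5) = (|0.48 - (-4.87)|^5 + |-4.9 - 2.29|^5 + |-1.93 - 1.37|^5 + |3.89 - (-1.03)|^5)^(1/5)
= (5.35^5 + 7.19^5 + 3.3^5 + 4.92^5)^(1/5) ≈ (4382.9742 + 19215.1798 + 391.3539 + 2882.873)^(1/5) = (26872.3809)^(1/5) ≈ 7.6888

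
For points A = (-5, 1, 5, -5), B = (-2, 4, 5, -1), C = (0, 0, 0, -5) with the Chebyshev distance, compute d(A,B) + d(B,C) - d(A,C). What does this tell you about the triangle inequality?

d(A,B) = max(3, 3, 0, 4) = 4, d(B,C) = max(2, 4, 5, 4) = 5, d(A,C) = max(5, 1, 5, 0) = 5.
d(A,B) + d(B,C) - d(A,C) = 4 + 5 - 5 = 9 - 5 = 4. This is ≥ 0, so the triangle inequality holds for these points.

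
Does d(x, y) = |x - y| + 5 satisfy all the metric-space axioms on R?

No. d fails identity of indiscernibles (specifically d(x,x) = 0): d(-7, -7) = |-7 - (-7)| + 5 = 0 + 5 = 5 ≠ 0.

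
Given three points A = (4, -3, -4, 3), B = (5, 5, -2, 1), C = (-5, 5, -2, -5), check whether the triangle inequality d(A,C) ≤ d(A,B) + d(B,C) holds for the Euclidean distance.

d(A,B) = √(1² + 8² + 2² + 2²) = √73 ≈ 8.544, d(B,C) = √(10² + 0² + 0² + 6²) = √136 ≈ 11.6619, d(A,C) = √(9² + 8² + 2² + 8²) = √213 ≈ 14.5945.
d(A,C) ≈ 14.5945 ≤ 8.544 + 11.6619 = 20.2059. Triangle inequality is satisfied.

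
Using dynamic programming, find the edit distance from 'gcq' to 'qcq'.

Let D[i][j] be the edit distance between the first i characters of 'gcq' and the first j characters of 'qcq', with D[i][0] = i, D[0][j] = j, and D[i][j] = D[i-1][j-1] if the characters match, else 1 + min(D[i-1][j], D[i][j-1], D[i-1][j-1]). Filling the table (rows: prefixes of 'gcq', columns: prefixes of 'qcq'):
     ε  q  c  q
  ε  0  1  2  3
  g  1  1  2  3
  c  2  2  1  2
  q  3  2  2  1
The bottom-right entry gives D[3][3] = 1, so no sequence of fewer than 1 edit works. Backtracking through the table gives one optimal edit sequence (1 edit):
  gcq → qcq (sub g→q @1)
Edit distance = 1.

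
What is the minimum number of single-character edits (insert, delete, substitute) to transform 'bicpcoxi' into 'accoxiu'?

Let D[i][j] be the edit distance between the first i characters of 'bicpcoxi' and the first j characters of 'accoxiu', with D[i][0] = i, D[0][j] = j, and D[i][j] = D[i-1][j-1] if the characters match, else 1 + min(D[i-1][j], D[i][j-1], D[i-1][j-1]). Filling the table (rows: prefixes of 'bicpcoxi', columns: prefixes of 'accoxiu'):
     ε  a  c  c  o  x  i  u
  ε  0  1  2  3  4  5  6  7
  b  1  1  2  3  4  5  6  7
  i  2  2  2  3  4  5  5  6
  c  3  3  2  2  3  4  5  6
  p  4  4  3  3  3  4  5  6
  c  5  5  4  3  4  4  5  6
  o  6  6  5  4  3  4  5  6
  x  7  7  6  5  4  3  4  5
  i  8  8  7  6  5  4  3  4
The bottom-right entry gives D[8][7] = 4, so no sequence of fewer than 4 edits works. Backtracking through the table gives one optimal edit sequence (4 edits):
  bicpcoxi → icpcoxi (del b @1)
  icpcoxi → acpcoxi (sub i→a @1)
  acpcoxi → accoxi (del p @3)
  accoxi → accoxiu (ins u @7)
Edit distance = 4.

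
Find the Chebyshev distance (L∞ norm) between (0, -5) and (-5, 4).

max(|x_i - y_i|) = max(|0 - (-5)|, |-5 - 4|) = max(5, 9) = 9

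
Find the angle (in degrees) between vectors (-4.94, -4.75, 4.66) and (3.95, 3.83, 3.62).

With u = (-4.94, -4.75, 4.66), v = (3.95, 3.83, 3.62):
u·v = (-4.94)·3.95 + (-4.75)·3.83 + 4.66·3.62 = (-19.513) + (-18.1925) + 16.8692 = -20.8363.
|u| = √((-4.94)² + (-4.75)² + 4.66²) = √(24.4036 + 22.5625 + 21.7156) = √68.6817, |v| = √(3.95² + 3.83² + 3.62²) = √(15.6025 + 14.6689 + 13.1044) = √43.3758.
cos θ = (u·v)/(|u||v|) = -20.8363/(√68.6817·√43.3758) ≈ -0.381748
θ = arccos(-0.381748) ≈ 112.44°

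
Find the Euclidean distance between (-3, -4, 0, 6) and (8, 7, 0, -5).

√(Σ(x_i - y_i)²) = √((-3 - 8)² + (-4 - 7)² + (0 - 0)² + (6 - (-5))²)
= √((-11)² + (-11)² + 0² + 11²) = √(121 + 121 + 0 + 121) = √363 ≈ 19.0526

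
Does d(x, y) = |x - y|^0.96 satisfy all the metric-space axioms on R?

Yes. With 0 < p = 0.96 ≤ 1, d(x,y) = |x-y|^0.96 is a metric on R. Non-negativity and symmetry are immediate; |x-y|^0.96 = 0 ⟺ |x-y| = 0 ⟺ x = y. For the triangle inequality, the function t ↦ t^0.96 is subadditive on [0,∞) when p ≤ 1, so |x-z|^0.96 ≤ (|x-y| + |y-z|)^0.96 ≤ |x-y|^0.96 + |y-z|^0.96.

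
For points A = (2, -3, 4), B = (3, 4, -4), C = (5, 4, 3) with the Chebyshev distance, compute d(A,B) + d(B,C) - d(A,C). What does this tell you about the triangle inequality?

d(A,B) = max(1, 7, 8) = 8, d(B,C) = max(2, 0, 7) = 7, d(A,C) = max(3, 7, 1) = 7.
d(A,B) + d(B,C) - d(A,C) = 8 + 7 - 7 = 15 - 7 = 8. This is ≥ 0, so the triangle inequality holds for these points.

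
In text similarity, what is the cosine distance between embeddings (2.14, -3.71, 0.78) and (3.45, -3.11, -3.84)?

With u = (2.14, -3.71, 0.78), v = (3.45, -3.11, -3.84):
u·v = 2.14·3.45 + (-3.71)·(-3.11) + 0.78·(-3.84) = 7.383 + 11.5381 + (-2.9952) = 15.9259.
|u| = √(2.14² + (-3.71)² + 0.78²) = √(4.5796 + 13.7641 + 0.6084) = √18.9521, |v| = √(3.45² + (-3.11)² + (-3.84)²) = √(11.9025 + 9.6721 + 14.7456) = √36.3202.
cos θ = (u·v)/(|u||v|) = 15.9259/(√18.9521·√36.3202) ≈ 0.607
Cosine distance = 1 - cos θ ≈ 1 - 0.607 = 0.393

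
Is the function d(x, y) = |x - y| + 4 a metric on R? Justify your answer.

No. d fails identity of indiscernibles (specifically d(x,x) = 0): d(4, 4) = |4 - 4| + 4 = 0 + 4 = 4 ≠ 0.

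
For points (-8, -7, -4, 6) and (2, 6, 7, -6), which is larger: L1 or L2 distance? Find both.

L1 = |-8 - 2| + |-7 - 6| + |-4 - 7| + |6 - (-6)| = 10 + 13 + 11 + 12 = 46
L2 = √(10² + 13² + 11² + 12²) = √534 ≈ 23.1084
L1 ≥ L2 always (equality iff movement is along one axis); L1 > L2 here.
Ratio L1/L2 = 46/√534 ≈ 1.9906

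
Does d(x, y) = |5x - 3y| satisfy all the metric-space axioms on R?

No. d fails symmetry: d(7, 5) = |5·7 - 3·5| = |20| = 20, but d(5, 7) = |5·5 - 3·7| = |4| = 4. Since 20 ≠ 4, d(x,y) ≠ d(y,x) in general.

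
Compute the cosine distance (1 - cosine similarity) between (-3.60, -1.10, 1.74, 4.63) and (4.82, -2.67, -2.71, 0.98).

With u = (-3.60, -1.10, 1.74, 4.63), v = (4.82, -2.67, -2.71, 0.98):
u·v = (-3.6)·4.82 + (-1.1)·(-2.67) + 1.74·(-2.71) + 4.63·0.98 = (-17.352) + 2.937 + (-4.7154) + 4.5374 = -14.593.
|u| = √((-3.6)² + (-1.1)² + 1.74² + 4.63²) = √(12.96 + 1.21 + 3.0276 + 21.4369) = √38.6345, |v| = √(4.82² + (-2.67)² + (-2.71)² + 0.98²) = √(23.2324 + 7.1289 + 7.3441 + 0.9604) = √38.6658.
cos θ = (u·v)/(|u||v|) = -14.593/(√38.6345·√38.6658) ≈ -0.3776
Cosine distance = 1 - cos θ ≈ 1 - (-0.3776) = 1.3776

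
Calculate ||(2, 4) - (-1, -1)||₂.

√(Σ(x_i - y_i)²) = √((2 - (-1))² + (4 - (-1))²)
= √(3² + 5²) = √(9 + 25) = √34 ≈ 5.831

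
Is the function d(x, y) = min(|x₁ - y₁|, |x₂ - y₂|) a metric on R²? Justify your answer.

No. d fails identity of indiscernibles: take x = (-1, 0) and y = (-1, 1). Then d(x,y) = min(|-1 - (-1)|, |0 - 1|) = min(0, 1) = 0, yet x ≠ y.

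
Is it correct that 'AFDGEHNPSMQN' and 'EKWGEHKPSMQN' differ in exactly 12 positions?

Differing positions: 1, 2, 3, 7. Hamming distance = 4, so the claim that d_H = 12 is false.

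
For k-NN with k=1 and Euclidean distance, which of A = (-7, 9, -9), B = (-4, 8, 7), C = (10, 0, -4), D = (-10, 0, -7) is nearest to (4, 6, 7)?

Distances: d(A) ≈ 19.6469, d(B) ≈ 8.2462, d(C) ≈ 13.8924, d(D) ≈ 20.6882. Nearest: B = (-4, 8, 7) with distance 8.2462.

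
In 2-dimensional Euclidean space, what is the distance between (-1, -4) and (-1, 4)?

√(Σ(x_i - y_i)²) = √((-1 - (-1))² + (-4 - 4)²)
= √(0² + (-8)²) = √(0 + 64) = √64 = 8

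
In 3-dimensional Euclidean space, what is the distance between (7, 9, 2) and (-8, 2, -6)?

√(Σ(x_i - y_i)²) = √((7 - (-8))² + (9 - 2)² + (2 - (-6))²)
= √(15² + 7² + 8²) = √(225 + 49 + 64) = √338 ≈ 18.3848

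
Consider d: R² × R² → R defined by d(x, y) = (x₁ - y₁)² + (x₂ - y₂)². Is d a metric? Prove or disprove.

No. The squared Euclidean distance fails the triangle inequality. Counterexample: x = (0, 0), y = (3, 4), z = (6, 8). d(x,z) = 6² + 8² = 100, but d(x,y) + d(y,z) = (3² + 4²) + (3² + 4²) = 25 + 25 = 50. Since 100 > 50, the triangle inequality is violated. (Note: √d, the ordinary Euclidean distance, IS a metric.)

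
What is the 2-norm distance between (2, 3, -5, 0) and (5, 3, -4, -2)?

(Σ|x_i - y_i|^2)^(1/2) = (|2 - 5|^2 + |3 - 3|^2 + |-5 - (-4)|^2 + |0 - (-2)|^2)^(1/2)
= (3^2 + 0^2 + 1^2 + 2^2)^(1/2) = (9 + 0 + 1 + 4)^(1/2) = (14)^(1/2) ≈ 3.7417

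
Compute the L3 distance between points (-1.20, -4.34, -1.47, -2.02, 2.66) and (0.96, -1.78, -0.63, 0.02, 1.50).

(Σ|x_i - y_i|^3)^(1/3) = (|-1.2 - 0.96|^3 + |-4.34 - (-1.78)|^3 + |-1.47 - (-0.63)|^3 + |-2.02 - 0.02|^3 + |2.66 - 1.5|^3)^(1/3)
= (2.16^3 + 2.56^3 + 0.84^3 + 2.04^3 + 1.16^3)^(1/3) ≈ (10.0777 + 16.7772 + 0.5927 + 8.4897 + 1.5609)^(1/3) = (37.4982)^(1/3) ≈ 3.3471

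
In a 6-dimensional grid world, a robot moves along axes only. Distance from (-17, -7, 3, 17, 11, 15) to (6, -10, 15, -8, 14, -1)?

Σ|x_i - y_i| = |-17 - 6| + |-7 - (-10)| + |3 - 15| + |17 - (-8)| + |11 - 14| + |15 - (-1)| = 23 + 3 + 12 + 25 + 3 + 16 = 82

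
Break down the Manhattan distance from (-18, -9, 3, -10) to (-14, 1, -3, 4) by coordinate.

Σ|x_i - y_i| = |-18 - (-14)| + |-9 - 1| + |3 - (-3)| + |-10 - 4| = 4 + 10 + 6 + 14 = 34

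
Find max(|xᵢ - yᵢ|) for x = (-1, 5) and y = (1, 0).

max(|x_i - y_i|) = max(|-1 - 1|, |5 - 0|) = max(2, 5) = 5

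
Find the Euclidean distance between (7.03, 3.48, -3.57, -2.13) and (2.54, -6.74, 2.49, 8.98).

√(Σ(x_i - y_i)²) = √((7.03 - 2.54)² + (3.48 - (-6.74))² + (-3.57 - 2.49)² + (-2.13 - 8.98)²)
= √(4.49² + 10.22² + (-6.06)² + (-11.11)²) = √(20.1601 + 104.4484 + 36.7236 + 123.4321) = √284.7642 ≈ 16.875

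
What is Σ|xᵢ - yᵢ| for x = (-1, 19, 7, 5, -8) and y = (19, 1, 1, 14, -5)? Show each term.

Σ|x_i - y_i| = |-1 - 19| + |19 - 1| + |7 - 1| + |5 - 14| + |-8 - (-5)| = 20 + 18 + 6 + 9 + 3 = 56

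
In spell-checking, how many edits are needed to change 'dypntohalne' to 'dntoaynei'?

Let D[i][j] be the edit distance between the first i characters of 'dypntohalne' and the first j characters of 'dntoaynei', with D[i][0] = i, D[0][j] = j, and D[i][j] = D[i-1][j-1] if the characters match, else 1 + min(D[i-1][j], D[i][j-1], D[i-1][j-1]). Filling the table (rows: prefixes of 'dypntohalne', columns: prefixes of 'dntoaynei'):
     ε  d  n  t  o  a  y  n  e  i
  ε  0  1  2  3  4  5  6  7  8  9
  d  1  0  1  2  3  4  5  6  7  8
  y  2  1  1  2  3  4  4  5  6  7
  p  3  2  2  2  3  4  5  5  6  7
  n  4  3  2  3  3  4  5  5  6  7
  t  5  4  3  2  3  4  5  6  6  7
  o  6  5  4  3  2  3  4  5  6  7
  h  7  6  5  4  3  3  4  5  6  7
  a  8  7  6  5  4  3  4  5  6  7
  l  9  8  7  6  5  4  4  5  6  7
  n 10  9  8  7  6  5  5  4  5  6
  e 11 10  9  8  7  6  6  5  4  5
The bottom-right entry gives D[11][9] = 5, so no sequence of fewer than 5 edits works. Backtracking through the table gives one optimal edit sequence (5 edits):
  dypntohalne → dpntohalne (del y @2)
  dpntohalne → dntohalne (del p @2)
  dntohalne → dntoalne (del h @5)
  dntoalne → dntoayne (sub l→y @6)
  dntoayne → dntoaynei (ins i @9)
Edit distance = 5.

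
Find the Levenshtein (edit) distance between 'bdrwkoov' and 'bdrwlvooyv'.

Let D[i][j] be the edit distance between the first i characters of 'bdrwkoov' and the first j characters of 'bdrwlvooyv', with D[i][0] = i, D[0][j] = j, and D[i][j] = D[i-1][j-1] if the characters match, else 1 + min(D[i-1][j], D[i][j-1], D[i-1][j-1]). Filling the table (rows: prefixes of 'bdrwkoov', columns: prefixes of 'bdrwlvooyv'):
     ε  b  d  r  w  l  v  o  o  y  v
  ε  0  1  2  3  4  5  6  7  8  9 10
  b  1  0  1  2  3  4  5  6  7  8  9
  d  2  1  0  1  2  3  4  5  6  7  8
  r  3  2  1  0  1  2  3  4  5  6  7
  w  4  3  2  1  0  1  2  3  4  5  6
  k  5  4  3  2  1  1  2  3  4  5  6
  o  6  5  4  3  2  2  2  2  3  4  5
  o  7  6  5  4  3  3  3  2  2  3  4
  v  8  7  6  5  4  4  3  3  3  3  3
The bottom-right entry gives D[8][10] = 3, so no sequence of fewer than 3 edits works. Backtracking through the table gives one optimal edit sequence (3 edits):
  bdrwkoov → bdrwlkoov (ins l @5)
  bdrwlkoov → bdrwlvoov (sub k→v @6)
  bdrwlvoov → bdrwlvooyv (ins y @9)
Edit distance = 3.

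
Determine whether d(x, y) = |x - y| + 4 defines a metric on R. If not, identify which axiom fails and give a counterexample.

No. d fails identity of indiscernibles (specifically d(x,x) = 0): d(1, 1) = |1 - 1| + 4 = 0 + 4 = 4 ≠ 0.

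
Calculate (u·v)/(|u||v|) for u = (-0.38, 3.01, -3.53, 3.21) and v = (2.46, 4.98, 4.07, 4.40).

With u = (-0.38, 3.01, -3.53, 3.21), v = (2.46, 4.98, 4.07, 4.40):
u·v = (-0.38)·2.46 + 3.01·4.98 + (-3.53)·4.07 + 3.21·4.4 = (-0.9348) + 14.9898 + (-14.3671) + 14.124 = 13.8119.
|u| = √((-0.38)² + 3.01² + (-3.53)² + 3.21²) = √(0.1444 + 9.0601 + 12.4609 + 10.3041) = √31.9695, |v| = √(2.46² + 4.98² + 4.07² + 4.4²) = √(6.0516 + 24.8004 + 16.5649 + 19.36) = √66.7769.
cos θ = (u·v)/(|u||v|) = 13.8119/(√31.9695·√66.7769) ≈ 0.2989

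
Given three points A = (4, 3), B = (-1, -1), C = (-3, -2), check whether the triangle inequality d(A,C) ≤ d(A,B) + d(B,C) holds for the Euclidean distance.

d(A,B) = √(5² + 4²) = √41 ≈ 6.4031, d(B,C) = √(2² + 1²) = √5 ≈ 2.2361, d(A,C) = √(7² + 5²) = √74 ≈ 8.6023.
d(A,C) ≈ 8.6023 ≤ 6.4031 + 2.2361 = 8.6392. Triangle inequality is satisfied.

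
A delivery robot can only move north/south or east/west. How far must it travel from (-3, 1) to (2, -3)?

Σ|x_i - y_i| = |-3 - 2| + |1 - (-3)| = 5 + 4 = 9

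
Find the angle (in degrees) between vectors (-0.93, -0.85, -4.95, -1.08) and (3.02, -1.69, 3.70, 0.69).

With u = (-0.93, -0.85, -4.95, -1.08), v = (3.02, -1.69, 3.70, 0.69):
u·v = (-0.93)·3.02 + (-0.85)·(-1.69) + (-4.95)·3.7 + (-1.08)·0.69 = (-2.8086) + 1.4365 + (-18.315) + (-0.7452) = -20.4323.
|u| = √((-0.93)² + (-0.85)² + (-4.95)² + (-1.08)²) = √(0.8649 + 0.7225 + 24.5025 + 1.1664) = √27.2563, |v| = √(3.02² + (-1.69)² + 3.7² + 0.69²) = √(9.1204 + 2.8561 + 13.69 + 0.4761) = √26.1426.
cos θ = (u·v)/(|u||v|) = -20.4323/(√27.2563·√26.1426) ≈ -0.765437
θ = arccos(-0.765437) ≈ 139.95°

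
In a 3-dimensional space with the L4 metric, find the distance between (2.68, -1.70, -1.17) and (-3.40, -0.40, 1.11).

(Σ|x_i - y_i|^4)^(1/4) = (|2.68 - (-3.4)|^4 + |-1.7 - (-0.4)|^4 + |-1.17 - 1.11|^4)^(1/4)
= (6.08^4 + 1.3^4 + 2.28^4)^(1/4) ≈ (1366.5147 + 2.8561 + 27.0234)^(1/4) = (1396.3942)^(1/4) ≈ 6.113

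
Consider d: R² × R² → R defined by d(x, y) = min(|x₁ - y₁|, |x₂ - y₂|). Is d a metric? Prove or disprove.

No. d fails identity of indiscernibles: take x = (2, 0) and y = (2, 8). Then d(x,y) = min(|2 - 2|, |0 - 8|) = min(0, 8) = 0, yet x ≠ y.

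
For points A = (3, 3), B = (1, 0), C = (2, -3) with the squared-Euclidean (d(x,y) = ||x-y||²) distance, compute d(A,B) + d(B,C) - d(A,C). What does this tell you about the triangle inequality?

d(A,B) = 2² + 3² = 13, d(B,C) = 1² + 3² = 10, d(A,C) = 1² + 6² = 37.
d(A,B) + d(B,C) - d(A,C) = 13 + 10 - 37 = 23 - 37 = -14. This is < 0, so the triangle inequality FAILS for these points (squared-Euclidean is not a metric).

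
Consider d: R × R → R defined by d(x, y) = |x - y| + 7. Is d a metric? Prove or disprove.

No. d fails identity of indiscernibles (specifically d(x,x) = 0): d(-7, -7) = |-7 - (-7)| + 7 = 0 + 7 = 7 ≠ 0.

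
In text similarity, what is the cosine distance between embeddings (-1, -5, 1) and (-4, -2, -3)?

With u = (-1, -5, 1), v = (-4, -2, -3):
u·v = (-1)·(-4) + (-5)·(-2) + 1·(-3) = 4 + 10 + (-3) = 11.
|u| = √((-1)² + (-5)² + 1²) = √27, |v| = √((-4)² + (-2)² + (-3)²) = √29, so |u||v| = √(27·29) = √783.
cos θ = (u·v)/(|u||v|) = 11/√783 ≈ 0.3931
Cosine distance = 1 - cos θ ≈ 1 - 0.3931 = 0.6069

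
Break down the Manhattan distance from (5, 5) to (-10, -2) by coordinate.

Σ|x_i - y_i| = |5 - (-10)| + |5 - (-2)| = 15 + 7 = 22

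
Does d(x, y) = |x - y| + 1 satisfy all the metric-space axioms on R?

No. d fails identity of indiscernibles (specifically d(x,x) = 0): d(-8, -8) = |-8 - (-8)| + 1 = 0 + 1 = 1 ≠ 0.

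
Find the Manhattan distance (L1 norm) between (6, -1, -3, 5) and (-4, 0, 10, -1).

Σ|x_i - y_i| = |6 - (-4)| + |-1 - 0| + |-3 - 10| + |5 - (-1)| = 10 + 1 + 13 + 6 = 30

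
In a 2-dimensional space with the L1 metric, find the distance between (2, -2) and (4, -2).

Σ|x_i - y_i| = |2 - 4| + |-2 - (-2)| = 2 + 0 = 2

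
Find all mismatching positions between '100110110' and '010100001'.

Differing positions: 1, 2, 5, 7, 8, 9. Hamming distance = 6.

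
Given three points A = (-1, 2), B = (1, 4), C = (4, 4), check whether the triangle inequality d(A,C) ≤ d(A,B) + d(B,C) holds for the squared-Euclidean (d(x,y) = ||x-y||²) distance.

d(A,B) = 2² + 2² = 8, d(B,C) = 3² + 0² = 9, d(A,C) = 5² + 2² = 29.
d(A,C) = 29 > 8 + 9 = 17. Triangle inequality is VIOLATED. (Squared-Euclidean is not a metric — this is a counterexample.)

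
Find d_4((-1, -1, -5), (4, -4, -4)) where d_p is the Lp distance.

(Σ|x_i - y_i|^4)^(1/4) = (|-1 - 4|^4 + |-1 - (-4)|^4 + |-5 - (-4)|^4)^(1/4)
= (5^4 + 3^4 + 1^4)^(1/4) = (625 + 81 + 1)^(1/4) = (707)^(1/4) ≈ 5.1565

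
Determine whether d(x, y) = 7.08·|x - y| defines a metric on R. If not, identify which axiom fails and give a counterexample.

Yes. Since |x - y| is a metric on R and 7.08 > 0, the positive scalar multiple 7.08·|x - y| is also a metric: scaling by a positive constant preserves non-negativity, identity (d=0 ⟺ |x-y|=0 ⟺ x=y), symmetry, and the triangle inequality.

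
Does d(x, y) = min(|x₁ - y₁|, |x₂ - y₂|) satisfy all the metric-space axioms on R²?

No. d fails identity of indiscernibles: take x = (5, 0) and y = (5, 5). Then d(x,y) = min(|5 - 5|, |0 - 5|) = min(0, 5) = 0, yet x ≠ y.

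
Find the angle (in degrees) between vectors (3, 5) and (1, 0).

With u = (3, 5), v = (1, 0):
u·v = 3·1 + 5·0 = 3 + 0 = 3.
|u| = √(3² + 5²) = √34, |v| = √(1² + 0²) = √1, so |u||v| = √(34·1) = √34.
cos θ = (u·v)/(|u||v|) = 3/√34 ≈ 0.514496
θ = arccos(0.514496) ≈ 59.04°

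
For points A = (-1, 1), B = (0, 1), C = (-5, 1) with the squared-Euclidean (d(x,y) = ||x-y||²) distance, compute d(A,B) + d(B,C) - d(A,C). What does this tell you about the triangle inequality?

d(A,B) = 1² + 0² = 1, d(B,C) = 5² + 0² = 25, d(A,C) = 4² + 0² = 16.
d(A,B) + d(B,C) - d(A,C) = 1 + 25 - 16 = 26 - 16 = 10. This is ≥ 0, so the triangle inequality holds for these points.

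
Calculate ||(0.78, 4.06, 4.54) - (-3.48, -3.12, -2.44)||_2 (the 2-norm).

(Σ|x_i - y_i|^2)^(1/2) = (|0.78 - (-3.48)|^2 + |4.06 - (-3.12)|^2 + |4.54 - (-2.44)|^2)^(1/2)
= (4.26^2 + 7.18^2 + 6.98^2)^(1/2) = (18.1476 + 51.5524 + 48.7204)^(1/2) = (118.4204)^(1/2) ≈ 10.8821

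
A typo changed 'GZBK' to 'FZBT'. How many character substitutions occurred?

Differing positions: 1, 4. Hamming distance = 2.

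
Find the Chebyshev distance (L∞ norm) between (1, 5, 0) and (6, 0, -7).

max(|x_i - y_i|) = max(|1 - 6|, |5 - 0|, |0 - (-7)|) = max(5, 5, 7) = 7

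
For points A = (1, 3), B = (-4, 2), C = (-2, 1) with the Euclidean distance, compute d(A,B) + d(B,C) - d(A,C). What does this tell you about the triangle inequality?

d(A,B) = √(5² + 1²) = √26 ≈ 5.099, d(B,C) = √(2² + 1²) = √5 ≈ 2.2361, d(A,C) = √(3² + 2²) = √13 ≈ 3.6056.
d(A,B) + d(B,C) - d(A,C) = 5.099 + 2.2361 - 3.6056 = 7.3351 - 3.6056 = 3.7295 (to 4 decimal places). This is ≥ 0, so the triangle inequality holds for these points.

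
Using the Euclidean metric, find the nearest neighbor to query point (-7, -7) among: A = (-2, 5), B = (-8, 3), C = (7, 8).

Distances: d(A) = 13, d(B) ≈ 10.0499, d(C) ≈ 20.5183. Nearest: B = (-8, 3) with distance 10.0499.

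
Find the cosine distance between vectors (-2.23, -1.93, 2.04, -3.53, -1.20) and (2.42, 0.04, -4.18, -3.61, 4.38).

With u = (-2.23, -1.93, 2.04, -3.53, -1.20), v = (2.42, 0.04, -4.18, -3.61, 4.38):
u·v = (-2.23)·2.42 + (-1.93)·0.04 + 2.04·(-4.18) + (-3.53)·(-3.61) + (-1.2)·4.38 = (-5.3966) + (-0.0772) + (-8.5272) + 12.7433 + (-5.256) = -6.5137.
|u| = √((-2.23)² + (-1.93)² + 2.04² + (-3.53)² + (-1.2)²) = √(4.9729 + 3.7249 + 4.1616 + 12.4609 + 1.44) = √26.7603, |v| = √(2.42² + 0.04² + (-4.18)² + (-3.61)² + 4.38²) = √(5.8564 + 0.0016 + 17.4724 + 13.0321 + 19.1844) = √55.5469.
cos θ = (u·v)/(|u||v|) = -6.5137/(√26.7603·√55.5469) ≈ -0.1689
Cosine distance = 1 - cos θ ≈ 1 - (-0.1689) = 1.1689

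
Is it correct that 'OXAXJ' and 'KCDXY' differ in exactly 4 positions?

Differing positions: 1, 2, 3, 5. Hamming distance = 4, so the claim is true.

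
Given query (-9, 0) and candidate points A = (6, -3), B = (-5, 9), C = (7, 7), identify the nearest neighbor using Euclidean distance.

Distances: d(A) ≈ 15.2971, d(B) ≈ 9.8489, d(C) ≈ 17.4642. Nearest: B = (-5, 9) with distance 9.8489.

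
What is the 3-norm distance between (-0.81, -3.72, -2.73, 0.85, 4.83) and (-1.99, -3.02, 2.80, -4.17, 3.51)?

(Σ|x_i - y_i|^3)^(1/3) = (|-0.81 - (-1.99)|^3 + |-3.72 - (-3.02)|^3 + |-2.73 - 2.8|^3 + |0.85 - (-4.17)|^3 + |4.83 - 3.51|^3)^(1/3)
= (1.18^3 + 0.7^3 + 5.53^3 + 5.02^3 + 1.32^3)^(1/3) ≈ (1.643 + 0.343 + 169.1124 + 126.506 + 2.3)^(1/3) = (299.9044)^(1/3) ≈ 6.6936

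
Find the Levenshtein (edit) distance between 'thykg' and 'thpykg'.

Let D[i][j] be the edit distance between the first i characters of 'thykg' and the first j characters of 'thpykg', with D[i][0] = i, D[0][j] = j, and D[i][j] = D[i-1][j-1] if the characters match, else 1 + min(D[i-1][j], D[i][j-1], D[i-1][j-1]). Filling the table (rows: prefixes of 'thykg', columns: prefixes of 'thpykg'):
     ε  t  h  p  y  k  g
  ε  0  1  2  3  4  5  6
  t  1  0  1  2  3  4  5
  h  2  1  0  1  2  3  4
  y  3  2  1  1  1  2  3
  k  4  3  2  2  2  1  2
  g  5  4  3  3  3  2  1
The bottom-right entry gives D[5][6] = 1, so no sequence of fewer than 1 edit works. Backtracking through the table gives one optimal edit sequence (1 edit):
  thykg → thpykg (ins p @3)
Edit distance = 1.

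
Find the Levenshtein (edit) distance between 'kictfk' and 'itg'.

Let D[i][j] be the edit distance between the first i characters of 'kictfk' and the first j characters of 'itg', with D[i][0] = i, D[0][j] = j, and D[i][j] = D[i-1][j-1] if the characters match, else 1 + min(D[i-1][j], D[i][j-1], D[i-1][j-1]). Filling the table (rows: prefixes of 'kictfk', columns: prefixes of 'itg'):
     ε  i  t  g
  ε  0  1  2  3
  k  1  1  2  3
  i  2  1  2  3
  c  3  2  2  3
  t  4  3  2  3
  f  5  4  3  3
  k  6  5  4  4
The bottom-right entry gives D[6][3] = 4, so no sequence of fewer than 4 edits works. Backtracking through the table gives one optimal edit sequence (4 edits):
  kictfk → ictfk (del k @1)
  ictfk → itfk (del c @2)
  itfk → itk (del f @3)
  itk → itg (sub k→g @3)
Edit distance = 4.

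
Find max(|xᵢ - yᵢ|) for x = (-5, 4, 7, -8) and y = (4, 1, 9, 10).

max(|x_i - y_i|) = max(|-5 - 4|, |4 - 1|, |7 - 9|, |-8 - 10|) = max(9, 3, 2, 18) = 18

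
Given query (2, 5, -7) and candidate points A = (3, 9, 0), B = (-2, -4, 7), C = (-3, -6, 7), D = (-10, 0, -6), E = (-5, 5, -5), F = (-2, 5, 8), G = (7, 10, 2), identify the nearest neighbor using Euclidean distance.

Distances: d(A) ≈ 8.124, d(B) ≈ 17.1172, d(C) ≈ 18.4932, d(D) ≈ 13.0384, d(E) ≈ 7.2801, d(F) ≈ 15.5242, d(G) ≈ 11.4455. Nearest: E = (-5, 5, -5) with distance 7.2801.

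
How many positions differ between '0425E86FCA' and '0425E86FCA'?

Differing positions: none. Hamming distance = 0.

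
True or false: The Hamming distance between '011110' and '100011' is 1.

Differing positions: 1, 2, 3, 4, 6. Hamming distance = 5, so the claim that d_H = 1 is false.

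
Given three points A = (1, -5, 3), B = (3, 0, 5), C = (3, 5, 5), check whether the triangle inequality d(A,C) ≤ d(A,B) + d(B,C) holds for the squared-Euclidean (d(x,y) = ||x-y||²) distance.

d(A,B) = 2² + 5² + 2² = 33, d(B,C) = 0² + 5² + 0² = 25, d(A,C) = 2² + 10² + 2² = 108.
d(A,C) = 108 > 33 + 25 = 58. Triangle inequality is VIOLATED. (Squared-Euclidean is not a metric — this is a counterexample.)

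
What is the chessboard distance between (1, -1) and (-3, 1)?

max(|x_i - y_i|) = max(|1 - (-3)|, |-1 - 1|) = max(4, 2) = 4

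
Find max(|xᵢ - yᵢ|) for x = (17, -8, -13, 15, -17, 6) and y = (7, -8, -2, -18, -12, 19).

max(|x_i - y_i|) = max(|17 - 7|, |-8 - (-8)|, |-13 - (-2)|, |15 - (-18)|, |-17 - (-12)|, |6 - 19|) = max(10, 0, 11, 33, 5, 13) = 33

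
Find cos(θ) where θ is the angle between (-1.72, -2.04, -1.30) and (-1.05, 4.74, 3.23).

With u = (-1.72, -2.04, -1.30), v = (-1.05, 4.74, 3.23):
u·v = (-1.72)·(-1.05) + (-2.04)·4.74 + (-1.3)·3.23 = 1.806 + (-9.6696) + (-4.199) = -12.0626.
|u| = √((-1.72)² + (-2.04)² + (-1.3)²) = √(2.9584 + 4.1616 + 1.69) = √8.81, |v| = √((-1.05)² + 4.74² + 3.23²) = √(1.1025 + 22.4676 + 10.4329) = √34.003.
cos θ = (u·v)/(|u||v|) = -12.0626/(√8.81·√34.003) ≈ -0.6969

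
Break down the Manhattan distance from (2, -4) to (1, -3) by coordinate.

Σ|x_i - y_i| = |2 - 1| + |-4 - (-3)| = 1 + 1 = 2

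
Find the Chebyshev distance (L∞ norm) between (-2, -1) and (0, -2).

max(|x_i - y_i|) = max(|-2 - 0|, |-1 - (-2)|) = max(2, 1) = 2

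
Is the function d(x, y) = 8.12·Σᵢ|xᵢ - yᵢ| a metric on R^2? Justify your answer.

Yes. The L1 (Manhattan) norm induces a metric on R^2, and multiplying a metric by a positive constant 8.12 > 0 preserves all four axioms: non-negativity (8.12·||x-y|| ≥ 0), identity (8.12·||x-y|| = 0 ⟺ ||x-y|| = 0 ⟺ x = y), symmetry (||x-y|| = ||y-x||), and the triangle inequality (8.12·||x-z|| ≤ 8.12·||x-y|| + 8.12·||y-z||). So d is a metric.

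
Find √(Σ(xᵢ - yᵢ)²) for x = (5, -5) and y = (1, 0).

√(Σ(x_i - y_i)²) = √((5 - 1)² + (-5 - 0)²)
= √(4² + (-5)²) = √(16 + 25) = √41 ≈ 6.4031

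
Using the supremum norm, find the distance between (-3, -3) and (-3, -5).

max(|x_i - y_i|) = max(|-3 - (-3)|, |-3 - (-5)|) = max(0, 2) = 2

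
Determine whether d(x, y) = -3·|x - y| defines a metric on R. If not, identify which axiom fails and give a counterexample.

No. With c = -3 < 0, d fails non-negativity: d(9, 11) = -3·|9 - 11| = -3·2 = -6 < 0.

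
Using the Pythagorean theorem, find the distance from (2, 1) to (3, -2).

√(Σ(x_i - y_i)²) = √((2 - 3)² + (1 - (-2))²)
= √((-1)² + 3²) = √(1 + 9) = √10 ≈ 3.1623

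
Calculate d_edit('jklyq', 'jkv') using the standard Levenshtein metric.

Let D[i][j] be the edit distance between the first i characters of 'jklyq' and the first j characters of 'jkv', with D[i][0] = i, D[0][j] = j, and D[i][j] = D[i-1][j-1] if the characters match, else 1 + min(D[i-1][j], D[i][j-1], D[i-1][j-1]). Filling the table (rows: prefixes of 'jklyq', columns: prefixes of 'jkv'):
     ε  j  k  v
  ε  0  1  2  3
  j  1  0  1  2
  k  2  1  0  1
  l  3  2  1  1
  y  4  3  2  2
  q  5  4  3  3
The bottom-right entry gives D[5][3] = 3, so no sequence of fewer than 3 edits works. Backtracking through the table gives one optimal edit sequence (3 edits):
  jklyq → jkyq (del l @3)
  jkyq → jkq (del y @3)
  jkq → jkv (sub q→v @3)
Edit distance = 3.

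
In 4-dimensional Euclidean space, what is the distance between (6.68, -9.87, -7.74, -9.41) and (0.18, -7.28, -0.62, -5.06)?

√(Σ(x_i - y_i)²) = √((6.68 - 0.18)² + (-9.87 - (-7.28))² + (-7.74 - (-0.62))² + (-9.41 - (-5.06))²)
= √(6.5² + (-2.59)² + (-7.12)² + (-4.35)²) = √(42.25 + 6.7081 + 50.6944 + 18.9225) = √118.575 ≈ 10.8892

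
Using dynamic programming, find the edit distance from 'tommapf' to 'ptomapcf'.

Let D[i][j] be the edit distance between the first i characters of 'tommapf' and the first j characters of 'ptomapcf', with D[i][0] = i, D[0][j] = j, and D[i][j] = D[i-1][j-1] if the characters match, else 1 + min(D[i-1][j], D[i][j-1], D[i-1][j-1]). Filling the table (rows: prefixes of 'tommapf', columns: prefixes of 'ptomapcf'):
     ε  p  t  o  m  a  p  c  f
  ε  0  1  2  3  4  5  6  7  8
  t  1  1  1  2  3  4  5  6  7
  o  2  2  2  1  2  3  4  5  6
  m  3  3  3  2  1  2  3  4  5
  m  4  4  4  3  2  2  3  4  5
  a  5  5  5  4  3  2  3  4  5
  p  6  5  6  5  4  3  2  3  4
  f  7  6  6  6  5  4  3  3  3
The bottom-right entry gives D[7][8] = 3, so no sequence of fewer than 3 edits works. Backtracking through the table gives one optimal edit sequence (3 edits):
  tommapf → ptommapf (ins p @1)
  ptommapf → ptomapf (del m @4)
  ptomapf → ptomapcf (ins c @7)
Edit distance = 3.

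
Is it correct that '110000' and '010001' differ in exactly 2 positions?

Differing positions: 1, 6. Hamming distance = 2, so the claim is true.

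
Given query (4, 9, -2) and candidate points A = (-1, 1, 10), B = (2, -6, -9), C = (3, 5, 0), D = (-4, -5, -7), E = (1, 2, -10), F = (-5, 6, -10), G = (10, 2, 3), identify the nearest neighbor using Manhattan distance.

Distances: d(A) = 25, d(B) = 24, d(C) = 7, d(D) = 27, d(E) = 18, d(F) = 20, d(G) = 18. Nearest: C = (3, 5, 0) with distance 7.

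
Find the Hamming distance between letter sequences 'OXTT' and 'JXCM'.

Differing positions: 1, 3, 4. Hamming distance = 3.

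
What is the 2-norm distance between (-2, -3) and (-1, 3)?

(Σ|x_i - y_i|^2)^(1/2) = (|-2 - (-1)|^2 + |-3 - 3|^2)^(1/2)
= (1^2 + 6^2)^(1/2) = (1 + 36)^(1/2) = (37)^(1/2) ≈ 6.0828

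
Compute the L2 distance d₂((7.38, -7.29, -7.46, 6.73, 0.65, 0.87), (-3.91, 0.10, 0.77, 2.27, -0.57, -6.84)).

√(Σ(x_i - y_i)²) = √((7.38 - (-3.91))² + (-7.29 - 0.1)² + (-7.46 - 0.77)² + (6.73 - 2.27)² + (0.65 - (-0.57))² + (0.87 - (-6.84))²)
= √(11.29² + (-7.39)² + (-8.23)² + 4.46² + 1.22² + 7.71²) = √(127.4641 + 54.6121 + 67.7329 + 19.8916 + 1.4884 + 59.4441) = √330.6332 ≈ 18.1833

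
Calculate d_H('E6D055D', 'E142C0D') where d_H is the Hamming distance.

Differing positions: 2, 3, 4, 5, 6. Hamming distance = 5.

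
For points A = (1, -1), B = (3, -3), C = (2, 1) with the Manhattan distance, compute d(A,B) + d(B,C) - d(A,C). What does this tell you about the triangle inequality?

d(A,B) = 2 + 2 = 4, d(B,C) = 1 + 4 = 5, d(A,C) = 1 + 2 = 3.
d(A,B) + d(B,C) - d(A,C) = 4 + 5 - 3 = 9 - 3 = 6. This is ≥ 0, so the triangle inequality holds for these points.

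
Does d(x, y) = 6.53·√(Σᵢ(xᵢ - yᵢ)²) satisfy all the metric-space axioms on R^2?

Yes. The L2 (Euclidean) norm induces a metric on R^2, and multiplying a metric by a positive constant 6.53 > 0 preserves all four axioms: non-negativity (6.53·||x-y|| ≥ 0), identity (6.53·||x-y|| = 0 ⟺ ||x-y|| = 0 ⟺ x = y), symmetry (||x-y|| = ||y-x||), and the triangle inequality (6.53·||x-z|| ≤ 6.53·||x-y|| + 6.53·||y-z||). So d is a metric.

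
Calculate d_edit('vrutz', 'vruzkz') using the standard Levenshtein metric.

Let D[i][j] be the edit distance between the first i characters of 'vrutz' and the first j characters of 'vruzkz', with D[i][0] = i, D[0][j] = j, and D[i][j] = D[i-1][j-1] if the characters match, else 1 + min(D[i-1][j], D[i][j-1], D[i-1][j-1]). Filling the table (rows: prefixes of 'vrutz', columns: prefixes of 'vruzkz'):
     ε  v  r  u  z  k  z
  ε  0  1  2  3  4  5  6
  v  1  0  1  2  3  4  5
  r  2  1  0  1  2  3  4
  u  3  2  1  0  1  2  3
  t  4  3  2  1  1  2  3
  z  5  4  3  2  1  2  2
The bottom-right entry gives D[5][6] = 2, so no sequence of fewer than 2 edits works. Backtracking through the table gives one optimal edit sequence (2 edits):
  vrutz → vruztz (ins z @4)
  vruztz → vruzkz (sub t→k @5)
Edit distance = 2.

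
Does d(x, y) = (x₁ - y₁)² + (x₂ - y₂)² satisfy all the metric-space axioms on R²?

No. The squared Euclidean distance fails the triangle inequality. Counterexample: x = (0, 0), y = (3, 3), z = (6, 6). d(x,z) = 6² + 6² = 72, but d(x,y) + d(y,z) = (3² + 3²) + (3² + 3²) = 18 + 18 = 36. Since 72 > 36, the triangle inequality is violated. (Note: √d, the ordinary Euclidean distance, IS a metric.)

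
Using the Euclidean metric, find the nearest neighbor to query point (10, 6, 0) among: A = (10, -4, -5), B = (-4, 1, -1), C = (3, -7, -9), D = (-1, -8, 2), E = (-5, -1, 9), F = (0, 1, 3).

Distances: d(A) ≈ 11.1803, d(B) ≈ 14.8997, d(C) ≈ 17.2916, d(D) ≈ 17.9165, d(E) ≈ 18.8414, d(F) ≈ 11.5758. Nearest: A = (10, -4, -5) with distance 11.1803.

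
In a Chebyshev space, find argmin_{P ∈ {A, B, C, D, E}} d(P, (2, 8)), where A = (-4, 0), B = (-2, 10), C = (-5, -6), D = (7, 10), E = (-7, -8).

Distances: d(A) = 8, d(B) = 4, d(C) = 14, d(D) = 5, d(E) = 16. Nearest: B = (-2, 10) with distance 4.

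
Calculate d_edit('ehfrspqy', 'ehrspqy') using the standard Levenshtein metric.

Let D[i][j] be the edit distance between the first i characters of 'ehfrspqy' and the first j characters of 'ehrspqy', with D[i][0] = i, D[0][j] = j, and D[i][j] = D[i-1][j-1] if the characters match, else 1 + min(D[i-1][j], D[i][j-1], D[i-1][j-1]). Filling the table (rows: prefixes of 'ehfrspqy', columns: prefixes of 'ehrspqy'):
     ε  e  h  r  s  p  q  y
  ε  0  1  2  3  4  5  6  7
  e  1  0  1  2  3  4  5  6
  h  2  1  0  1  2  3  4  5
  f  3  2  1  1  2  3  4  5
  r  4  3  2  1  2  3  4  5
  s  5  4  3  2  1  2  3  4
  p  6  5  4  3  2  1  2  3
  q  7  6  5  4  3  2  1  2
  y  8  7  6  5  4  3  2  1
The bottom-right entry gives D[8][7] = 1, so no sequence of fewer than 1 edit works. Backtracking through the table gives one optimal edit sequence (1 edit):
  ehfrspqy → ehrspqy (del f @3)
Edit distance = 1.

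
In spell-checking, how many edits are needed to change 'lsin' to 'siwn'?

Let D[i][j] be the edit distance between the first i characters of 'lsin' and the first j characters of 'siwn', with D[i][0] = i, D[0][j] = j, and D[i][j] = D[i-1][j-1] if the characters match, else 1 + min(D[i-1][j], D[i][j-1], D[i-1][j-1]). Filling the table (rows: prefixes of 'lsin', columns: prefixes of 'siwn'):
     ε  s  i  w  n
  ε  0  1  2  3  4
  l  1  1  2  3  4
  s  2  1  2  3  4
  i  3  2  1  2  3
  n  4  3  2  2  2
The bottom-right entry gives D[4][4] = 2, so no sequence of fewer than 2 edits works. Backtracking through the table gives one optimal edit sequence (2 edits):
  lsin → sin (del l @1)
  sin → siwn (ins w @3)
Edit distance = 2.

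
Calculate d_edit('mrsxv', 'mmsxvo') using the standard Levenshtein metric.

Let D[i][j] be the edit distance between the first i characters of 'mrsxv' and the first j characters of 'mmsxvo', with D[i][0] = i, D[0][j] = j, and D[i][j] = D[i-1][j-1] if the characters match, else 1 + min(D[i-1][j], D[i][j-1], D[i-1][j-1]). Filling the table (rows: prefixes of 'mrsxv', columns: prefixes of 'mmsxvo'):
     ε  m  m  s  x  v  o
  ε  0  1  2  3  4  5  6
  m  1  0  1  2  3  4  5
  r  2  1  1  2  3  4  5
  s  3  2  2  1  2  3  4
  x  4  3  3  2  1  2  3
  v  5  4  4  3  2  1  2
The bottom-right entry gives D[5][6] = 2, so no sequence of fewer than 2 edits works. Backtracking through the table gives one optimal edit sequence (2 edits):
  mrsxv → mmsxv (sub r→m @2)
  mmsxv → mmsxvo (ins o @6)
Edit distance = 2.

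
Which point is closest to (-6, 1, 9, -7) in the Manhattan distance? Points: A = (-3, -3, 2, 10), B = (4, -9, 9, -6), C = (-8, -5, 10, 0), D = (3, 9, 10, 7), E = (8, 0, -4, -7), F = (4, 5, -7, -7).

Distances: d(A) = 31, d(B) = 21, d(C) = 16, d(D) = 32, d(E) = 28, d(F) = 30. Nearest: C = (-8, -5, 10, 0) with distance 16.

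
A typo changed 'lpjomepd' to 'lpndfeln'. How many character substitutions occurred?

Differing positions: 3, 4, 5, 7, 8. Hamming distance = 5.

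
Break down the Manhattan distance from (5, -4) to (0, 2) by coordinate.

Σ|x_i - y_i| = |5 - 0| + |-4 - 2| = 5 + 6 = 11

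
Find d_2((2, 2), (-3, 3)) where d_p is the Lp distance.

(Σ|x_i - y_i|^2)^(1/2) = (|2 - (-3)|^2 + |2 - 3|^2)^(1/2)
= (5^2 + 1^2)^(1/2) = (25 + 1)^(1/2) = (26)^(1/2) ≈ 5.099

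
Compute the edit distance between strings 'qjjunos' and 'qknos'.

Let D[i][j] be the edit distance between the first i characters of 'qjjunos' and the first j characters of 'qknos', with D[i][0] = i, D[0][j] = j, and D[i][j] = D[i-1][j-1] if the characters match, else 1 + min(D[i-1][j], D[i][j-1], D[i-1][j-1]). Filling the table (rows: prefixes of 'qjjunos', columns: prefixes of 'qknos'):
     ε  q  k  n  o  s
  ε  0  1  2  3  4  5
  q  1  0  1  2  3  4
  j  2  1  1  2  3  4
  j  3  2  2  2  3  4
  u  4  3  3  3  3  4
  n  5  4  4  3  4  4
  o  6  5  5  4  3  4
  s  7  6  6  5  4  3
The bottom-right entry gives D[7][5] = 3, so no sequence of fewer than 3 edits works. Backtracking through the table gives one optimal edit sequence (3 edits):
  qjjunos → qjunos (del j @2)
  qjunos → qunos (del j @2)
  qunos → qknos (sub u→k @2)
Edit distance = 3.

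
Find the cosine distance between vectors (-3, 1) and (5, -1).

With u = (-3, 1), v = (5, -1):
u·v = (-3)·5 + 1·(-1) = (-15) + (-1) = -16.
|u| = √((-3)² + 1²) = √10, |v| = √(5² + (-1)²) = √26, so |u||v| = √(10·26) = √260.
cos θ = (u·v)/(|u||v|) = -16/√260 ≈ -0.9923
Cosine distance = 1 - cos θ ≈ 1 - (-0.9923) = 1.9923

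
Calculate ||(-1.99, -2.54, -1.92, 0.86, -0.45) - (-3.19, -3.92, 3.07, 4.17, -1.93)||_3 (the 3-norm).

(Σ|x_i - y_i|^3)^(1/3) = (|-1.99 - (-3.19)|^3 + |-2.54 - (-3.92)|^3 + |-1.92 - 3.07|^3 + |0.86 - 4.17|^3 + |-0.45 - (-1.93)|^3)^(1/3)
= (1.2^3 + 1.38^3 + 4.99^3 + 3.31^3 + 1.48^3)^(1/3) ≈ (1.728 + 2.6281 + 124.2515 + 36.2647 + 3.2418)^(1/3) = (168.1141)^(1/3) ≈ 5.5191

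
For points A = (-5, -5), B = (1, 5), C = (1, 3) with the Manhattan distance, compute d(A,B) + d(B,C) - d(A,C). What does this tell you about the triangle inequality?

d(A,B) = 6 + 10 = 16, d(B,C) = 0 + 2 = 2, d(A,C) = 6 + 8 = 14.
d(A,B) + d(B,C) - d(A,C) = 16 + 2 - 14 = 18 - 14 = 4. This is ≥ 0, so the triangle inequality holds for these points.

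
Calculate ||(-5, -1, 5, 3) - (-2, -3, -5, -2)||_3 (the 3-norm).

(Σ|x_i - y_i|^3)^(1/3) = (|-5 - (-2)|^3 + |-1 - (-3)|^3 + |5 - (-5)|^3 + |3 - (-2)|^3)^(1/3)
= (3^3 + 2^3 + 10^3 + 5^3)^(1/3) = (27 + 8 + 1000 + 125)^(1/3) = (1160)^(1/3) ≈ 10.5072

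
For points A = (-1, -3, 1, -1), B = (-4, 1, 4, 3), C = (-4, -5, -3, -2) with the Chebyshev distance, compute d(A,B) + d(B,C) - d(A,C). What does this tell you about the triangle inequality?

d(A,B) = max(3, 4, 3, 4) = 4, d(B,C) = max(0, 6, 7, 5) = 7, d(A,C) = max(3, 2, 4, 1) = 4.
d(A,B) + d(B,C) - d(A,C) = 4 + 7 - 4 = 11 - 4 = 7. This is ≥ 0, so the triangle inequality holds for these points.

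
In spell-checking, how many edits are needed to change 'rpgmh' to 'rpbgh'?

Let D[i][j] be the edit distance between the first i characters of 'rpgmh' and the first j characters of 'rpbgh', with D[i][0] = i, D[0][j] = j, and D[i][j] = D[i-1][j-1] if the characters match, else 1 + min(D[i-1][j], D[i][j-1], D[i-1][j-1]). Filling the table (rows: prefixes of 'rpgmh', columns: prefixes of 'rpbgh'):
     ε  r  p  b  g  h
  ε  0  1  2  3  4  5
  r  1  0  1  2  3  4
  p  2  1  0  1  2  3
  g  3  2  1  1  1  2
  m  4  3  2  2  2  2
  h  5  4  3  3  3  2
The bottom-right entry gives D[5][5] = 2, so no sequence of fewer than 2 edits works. Backtracking through the table gives one optimal edit sequence (2 edits):
  rpgmh → rpbmh (sub g→b @3)
  rpbmh → rpbgh (sub m→g @4)
Edit distance = 2.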